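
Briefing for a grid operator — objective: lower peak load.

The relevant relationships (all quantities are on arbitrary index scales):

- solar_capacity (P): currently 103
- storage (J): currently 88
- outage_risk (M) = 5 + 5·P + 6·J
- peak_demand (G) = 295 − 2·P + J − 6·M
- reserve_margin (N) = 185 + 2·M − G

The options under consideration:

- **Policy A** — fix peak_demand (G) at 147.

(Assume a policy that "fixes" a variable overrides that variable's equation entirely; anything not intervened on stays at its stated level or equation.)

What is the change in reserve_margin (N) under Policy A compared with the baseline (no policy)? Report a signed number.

-6258

Baseline:
  P = 103
  J = 88
  M = 5 + 5·103 + 6·88 = 1048
  G = 295 − 2·103 + 88 − 6·1048 = -6111
  N = 185 + 2·1048 − (-6111) = 8392
Policy A (G := 147):
  P = 103
  J = 88
  M = 5 + 5·103 + 6·88 = 1048
  G = 147
  N = 185 + 2·1048 − 147 = 2134
Change in N: 2134 − 8392 = -6258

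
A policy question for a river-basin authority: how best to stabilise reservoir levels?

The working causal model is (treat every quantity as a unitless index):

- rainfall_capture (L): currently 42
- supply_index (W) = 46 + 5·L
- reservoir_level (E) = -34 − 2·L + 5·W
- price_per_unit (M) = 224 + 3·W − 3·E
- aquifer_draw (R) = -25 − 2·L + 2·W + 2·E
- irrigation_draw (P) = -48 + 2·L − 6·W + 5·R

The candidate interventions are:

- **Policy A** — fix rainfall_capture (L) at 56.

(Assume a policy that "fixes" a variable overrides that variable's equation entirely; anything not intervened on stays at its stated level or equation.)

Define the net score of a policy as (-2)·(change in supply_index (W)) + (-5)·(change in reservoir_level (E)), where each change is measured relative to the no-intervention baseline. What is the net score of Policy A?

-1750

Baseline:
  L = 42
  W = 46 + 5·42 = 256
  E = -34 − 2·42 + 5·256 = 1162
Policy A (L := 56):
  L = 56
  W = 46 + 5·56 = 326
  E = -34 − 2·56 + 5·326 = 1484
ΔW = 326 − 256 = 70; ΔE = 1484 − 1162 = 322
Score = (-2)·70 + (-5)·322 = -1750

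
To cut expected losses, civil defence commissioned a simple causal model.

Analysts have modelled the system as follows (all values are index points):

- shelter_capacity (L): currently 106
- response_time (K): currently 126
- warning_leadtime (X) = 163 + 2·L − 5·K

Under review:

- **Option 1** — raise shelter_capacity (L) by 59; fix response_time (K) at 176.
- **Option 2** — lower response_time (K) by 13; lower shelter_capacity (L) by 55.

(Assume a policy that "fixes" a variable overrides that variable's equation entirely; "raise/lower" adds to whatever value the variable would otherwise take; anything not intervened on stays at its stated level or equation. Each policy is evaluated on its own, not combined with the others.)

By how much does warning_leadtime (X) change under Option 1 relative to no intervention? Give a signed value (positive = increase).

-132

Baseline:
  L = 106
  K = 126
  X = 163 + 2·106 − 5·126 = -255
Option 1 (L + 59, K := 176):
  L = 106 + 59 = 165
  K = 176
  X = 163 + 2·165 − 5·176 = -387
Change in X: -387 − (-255) = -132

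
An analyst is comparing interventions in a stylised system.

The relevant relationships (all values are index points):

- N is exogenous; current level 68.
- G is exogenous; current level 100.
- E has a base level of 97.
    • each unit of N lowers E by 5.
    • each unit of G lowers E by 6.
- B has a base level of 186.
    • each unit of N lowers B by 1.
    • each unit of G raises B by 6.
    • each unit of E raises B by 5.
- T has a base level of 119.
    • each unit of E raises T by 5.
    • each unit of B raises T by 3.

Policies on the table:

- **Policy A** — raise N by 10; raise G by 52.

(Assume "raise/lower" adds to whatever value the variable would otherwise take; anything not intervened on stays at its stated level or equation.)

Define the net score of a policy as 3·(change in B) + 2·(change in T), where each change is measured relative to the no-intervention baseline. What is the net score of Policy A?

Baseline:
  N = 68
  G = 100
  E = 97 − 5·68 − 6·100 = -843
  B = 186 − 68 + 6·100 + 5·(-843) = -3497
  T = 119 + 5·(-843) + 3·(-3497) = -14587
Policy A (N + 10, G + 52):
  N = 68 + 10 = 78
  G = 100 + 52 = 152
  E = 97 − 5·78 − 6·152 = -1205
  B = 186 − 78 + 6·152 + 5·(-1205) = -5005
  T = 119 + 5·(-1205) + 3·(-5005) = -20921
ΔB = -5005 − (-3497) = -1508; ΔT = -20921 − (-14587) = -6334
Score = 3·(-1508) + 2·(-6334) = -17192

-17192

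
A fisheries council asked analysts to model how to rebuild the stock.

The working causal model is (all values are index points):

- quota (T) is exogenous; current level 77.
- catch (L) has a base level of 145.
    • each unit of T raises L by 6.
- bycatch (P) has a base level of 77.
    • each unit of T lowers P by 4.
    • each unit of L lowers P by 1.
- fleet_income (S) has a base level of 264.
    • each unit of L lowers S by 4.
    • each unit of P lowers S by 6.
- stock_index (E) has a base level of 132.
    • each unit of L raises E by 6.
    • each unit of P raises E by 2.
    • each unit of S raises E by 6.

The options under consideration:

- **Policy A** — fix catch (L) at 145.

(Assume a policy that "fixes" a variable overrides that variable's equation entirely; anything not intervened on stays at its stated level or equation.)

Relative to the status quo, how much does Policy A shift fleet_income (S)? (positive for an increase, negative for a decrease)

-924

Baseline:
  T = 77
  L = 145 + 6·77 = 607
  P = 77 − 4·77 − 607 = -838
  S = 264 − 4·607 − 6·(-838) = 2864
Policy A (L := 145):
  T = 77
  L = 145
  P = 77 − 4·77 − 145 = -376
  S = 264 − 4·145 − 6·(-376) = 1940
Change in S: 1940 − 2864 = -924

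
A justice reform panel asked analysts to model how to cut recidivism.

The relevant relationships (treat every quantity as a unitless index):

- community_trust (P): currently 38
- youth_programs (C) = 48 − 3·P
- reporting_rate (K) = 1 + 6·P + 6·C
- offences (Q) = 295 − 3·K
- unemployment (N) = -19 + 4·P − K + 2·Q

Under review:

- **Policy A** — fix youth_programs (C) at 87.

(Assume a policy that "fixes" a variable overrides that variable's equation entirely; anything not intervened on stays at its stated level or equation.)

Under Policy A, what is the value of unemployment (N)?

Policy A (C := 87):
  P = 38
  C = 87
  K = 1 + 6·38 + 6·87 = 751
  Q = 295 − 3·751 = -1958
  N = -19 + 4·38 − 751 + 2·(-1958) = -4534

-4534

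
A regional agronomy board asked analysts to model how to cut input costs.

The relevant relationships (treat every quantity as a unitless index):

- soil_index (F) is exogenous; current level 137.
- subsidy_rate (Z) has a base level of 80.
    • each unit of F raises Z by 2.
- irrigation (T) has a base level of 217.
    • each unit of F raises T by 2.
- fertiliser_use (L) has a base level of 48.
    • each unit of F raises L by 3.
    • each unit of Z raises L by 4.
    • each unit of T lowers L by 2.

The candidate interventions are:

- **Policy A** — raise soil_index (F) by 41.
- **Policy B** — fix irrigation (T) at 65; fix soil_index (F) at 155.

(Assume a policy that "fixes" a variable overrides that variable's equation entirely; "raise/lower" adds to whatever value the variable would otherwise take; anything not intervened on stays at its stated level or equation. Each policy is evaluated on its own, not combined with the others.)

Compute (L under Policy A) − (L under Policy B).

Policy A (F + 41):
  F = 137 + 41 = 178
  Z = 80 + 2·178 = 436
  T = 217 + 2·178 = 573
  L = 48 + 3·178 + 4·436 − 2·573 = 1180
Policy B (T := 65, F := 155):
  F = 155
  Z = 80 + 2·155 = 390
  T = 65
  L = 48 + 3·155 + 4·390 − 2·65 = 1943
L: 1180 − 1943 = -763

-763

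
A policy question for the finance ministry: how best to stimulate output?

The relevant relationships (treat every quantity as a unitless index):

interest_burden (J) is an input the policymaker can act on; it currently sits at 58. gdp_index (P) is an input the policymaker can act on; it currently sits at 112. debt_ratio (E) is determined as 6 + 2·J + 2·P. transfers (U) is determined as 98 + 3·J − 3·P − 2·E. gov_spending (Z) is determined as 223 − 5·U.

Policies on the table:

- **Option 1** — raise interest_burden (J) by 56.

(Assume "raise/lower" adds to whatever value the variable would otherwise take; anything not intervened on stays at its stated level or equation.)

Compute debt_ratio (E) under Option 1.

Option 1 (J + 56):
  J = 58 + 56 = 114
  P = 112
  E = 6 + 2·114 + 2·112 = 458

458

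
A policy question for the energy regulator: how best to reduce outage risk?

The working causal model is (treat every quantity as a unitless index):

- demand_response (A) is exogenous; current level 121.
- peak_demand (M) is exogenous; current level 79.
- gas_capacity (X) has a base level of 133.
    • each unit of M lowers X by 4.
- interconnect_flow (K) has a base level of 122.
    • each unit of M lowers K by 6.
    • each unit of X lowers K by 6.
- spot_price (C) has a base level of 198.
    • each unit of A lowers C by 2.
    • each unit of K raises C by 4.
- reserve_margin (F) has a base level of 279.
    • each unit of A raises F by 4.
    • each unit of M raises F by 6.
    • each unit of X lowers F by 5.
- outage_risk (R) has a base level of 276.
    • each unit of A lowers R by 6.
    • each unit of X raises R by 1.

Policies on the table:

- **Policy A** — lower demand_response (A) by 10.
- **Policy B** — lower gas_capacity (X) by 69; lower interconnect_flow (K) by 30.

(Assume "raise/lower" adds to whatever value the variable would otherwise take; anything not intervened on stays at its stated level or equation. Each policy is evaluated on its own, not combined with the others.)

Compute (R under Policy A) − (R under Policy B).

129

Policy A (A − 10):
  A = 121 − 10 = 111
  M = 79
  X = 133 − 4·79 = -183
  R = 276 − 6·111 + (-183) = -573
Policy B (X − 69, K − 30):
  A = 121
  M = 79
  X = 133 − 4·79 (−69 from intervention) = -252
  R = 276 − 6·121 + (-252) = -702
R: -573 − (-702) = 129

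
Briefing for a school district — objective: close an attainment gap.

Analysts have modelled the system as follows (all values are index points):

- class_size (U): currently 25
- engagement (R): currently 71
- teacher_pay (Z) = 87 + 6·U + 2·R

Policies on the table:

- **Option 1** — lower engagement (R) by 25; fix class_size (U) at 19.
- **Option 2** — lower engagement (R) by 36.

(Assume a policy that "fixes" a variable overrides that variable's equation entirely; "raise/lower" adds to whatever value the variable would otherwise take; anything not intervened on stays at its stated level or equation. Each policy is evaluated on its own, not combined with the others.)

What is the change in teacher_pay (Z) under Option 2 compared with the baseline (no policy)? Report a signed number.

-72

Baseline:
  U = 25
  R = 71
  Z = 87 + 6·25 + 2·71 = 379
Option 2 (R − 36):
  U = 25
  R = 71 − 36 = 35
  Z = 87 + 6·25 + 2·35 = 307
Change in Z: 307 − 379 = -72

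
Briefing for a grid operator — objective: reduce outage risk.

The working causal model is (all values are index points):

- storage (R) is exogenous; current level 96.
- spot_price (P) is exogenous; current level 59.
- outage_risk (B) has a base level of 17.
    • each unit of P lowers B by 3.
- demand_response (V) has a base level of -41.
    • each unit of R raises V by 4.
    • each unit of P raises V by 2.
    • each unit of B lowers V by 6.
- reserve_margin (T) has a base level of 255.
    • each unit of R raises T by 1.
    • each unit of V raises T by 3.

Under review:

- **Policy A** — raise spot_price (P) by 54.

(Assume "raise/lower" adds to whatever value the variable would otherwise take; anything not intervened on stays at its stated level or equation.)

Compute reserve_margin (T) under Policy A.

7854

Policy A (P + 54):
  R = 96
  P = 59 + 54 = 113
  B = 17 − 3·113 = -322
  V = -41 + 4·96 + 2·113 − 6·(-322) = 2501
  T = 255 + 96 + 3·2501 = 7854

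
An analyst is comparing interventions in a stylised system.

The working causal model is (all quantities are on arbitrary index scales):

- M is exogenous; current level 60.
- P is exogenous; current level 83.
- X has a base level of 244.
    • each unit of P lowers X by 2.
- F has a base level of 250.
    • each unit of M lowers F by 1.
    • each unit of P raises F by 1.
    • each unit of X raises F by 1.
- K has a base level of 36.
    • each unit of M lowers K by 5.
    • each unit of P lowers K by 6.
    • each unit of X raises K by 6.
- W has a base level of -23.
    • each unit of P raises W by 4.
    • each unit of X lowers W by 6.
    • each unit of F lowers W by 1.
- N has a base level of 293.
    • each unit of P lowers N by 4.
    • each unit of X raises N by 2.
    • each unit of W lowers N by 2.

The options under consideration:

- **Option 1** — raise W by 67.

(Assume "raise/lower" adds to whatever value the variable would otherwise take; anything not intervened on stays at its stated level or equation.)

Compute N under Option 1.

1003

Option 1 (W + 67):
  M = 60
  P = 83
  X = 244 − 2·83 = 78
  F = 250 − 60 + 83 + 78 = 351
  W = -23 + 4·83 − 6·78 − 351 (+67 from intervention) = -443
  N = 293 − 4·83 + 2·78 − 2·(-443) = 1003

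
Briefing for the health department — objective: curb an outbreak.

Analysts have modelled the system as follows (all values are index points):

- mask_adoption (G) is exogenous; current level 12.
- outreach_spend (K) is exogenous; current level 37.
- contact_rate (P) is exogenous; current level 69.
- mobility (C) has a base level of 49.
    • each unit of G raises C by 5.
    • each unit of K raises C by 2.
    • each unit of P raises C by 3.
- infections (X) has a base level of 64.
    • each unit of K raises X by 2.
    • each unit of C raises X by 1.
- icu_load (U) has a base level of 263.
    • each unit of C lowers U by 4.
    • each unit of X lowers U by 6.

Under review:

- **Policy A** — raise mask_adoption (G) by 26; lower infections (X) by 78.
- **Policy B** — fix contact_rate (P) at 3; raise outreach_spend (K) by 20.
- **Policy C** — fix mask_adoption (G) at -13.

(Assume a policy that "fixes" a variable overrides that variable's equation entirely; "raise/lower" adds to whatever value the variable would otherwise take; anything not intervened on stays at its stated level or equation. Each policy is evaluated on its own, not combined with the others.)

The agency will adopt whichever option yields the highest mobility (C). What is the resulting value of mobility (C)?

520

Policy A (G + 26, X − 78):
  G = 12 + 26 = 38
  K = 37
  P = 69
  C = 49 + 5·38 + 2·37 + 3·69 = 520
Policy B (P := 3, K + 20):
  G = 12
  K = 37 + 20 = 57
  P = 3
  C = 49 + 5·12 + 2·57 + 3·3 = 232
Policy C (G := -13):
  G = -13
  K = 37
  P = 69
  C = 49 + 5·(-13) + 2·37 + 3·69 = 265
Comparing — Policy A: C=520, Policy B: C=232, Policy C: C=265. Highest is 520 (Policy A).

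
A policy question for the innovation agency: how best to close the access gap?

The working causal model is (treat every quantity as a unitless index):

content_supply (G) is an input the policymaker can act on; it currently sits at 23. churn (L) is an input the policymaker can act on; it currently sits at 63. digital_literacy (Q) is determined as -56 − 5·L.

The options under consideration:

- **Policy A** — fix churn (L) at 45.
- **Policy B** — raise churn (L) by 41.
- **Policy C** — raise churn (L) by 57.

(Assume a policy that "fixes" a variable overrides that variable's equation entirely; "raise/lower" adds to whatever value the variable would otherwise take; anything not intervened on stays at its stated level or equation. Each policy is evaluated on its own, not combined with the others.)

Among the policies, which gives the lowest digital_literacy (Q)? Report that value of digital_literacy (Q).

Policy A (L := 45):
  L = 45
  Q = -56 − 5·45 = -281
Policy B (L + 41):
  L = 63 + 41 = 104
  Q = -56 − 5·104 = -576
Policy C (L + 57):
  L = 63 + 57 = 120
  Q = -56 − 5·120 = -656
Comparing — Policy A: Q=-281, Policy B: Q=-576, Policy C: Q=-656. Lowest is -656 (Policy C).

-656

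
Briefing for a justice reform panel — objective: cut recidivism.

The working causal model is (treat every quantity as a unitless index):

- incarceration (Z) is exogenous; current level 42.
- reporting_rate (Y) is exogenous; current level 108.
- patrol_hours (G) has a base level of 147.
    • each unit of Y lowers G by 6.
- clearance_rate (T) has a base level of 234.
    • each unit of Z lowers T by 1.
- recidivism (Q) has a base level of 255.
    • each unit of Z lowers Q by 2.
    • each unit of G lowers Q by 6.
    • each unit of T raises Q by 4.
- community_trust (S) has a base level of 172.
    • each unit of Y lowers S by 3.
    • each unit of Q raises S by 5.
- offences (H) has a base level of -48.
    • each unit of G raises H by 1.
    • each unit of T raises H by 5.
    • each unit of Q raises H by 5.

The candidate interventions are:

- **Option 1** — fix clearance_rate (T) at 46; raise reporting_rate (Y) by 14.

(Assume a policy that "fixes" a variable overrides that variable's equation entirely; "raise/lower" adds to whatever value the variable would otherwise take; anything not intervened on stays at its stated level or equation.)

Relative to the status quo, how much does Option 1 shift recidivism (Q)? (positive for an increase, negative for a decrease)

-80

Baseline:
  Z = 42
  Y = 108
  G = 147 − 6·108 = -501
  T = 234 − 42 = 192
  Q = 255 − 2·42 − 6·(-501) + 4·192 = 3945
Option 1 (T := 46, Y + 14):
  Z = 42
  Y = 108 + 14 = 122
  G = 147 − 6·122 = -585
  T = 46
  Q = 255 − 2·42 − 6·(-585) + 4·46 = 3865
Change in Q: 3865 − 3945 = -80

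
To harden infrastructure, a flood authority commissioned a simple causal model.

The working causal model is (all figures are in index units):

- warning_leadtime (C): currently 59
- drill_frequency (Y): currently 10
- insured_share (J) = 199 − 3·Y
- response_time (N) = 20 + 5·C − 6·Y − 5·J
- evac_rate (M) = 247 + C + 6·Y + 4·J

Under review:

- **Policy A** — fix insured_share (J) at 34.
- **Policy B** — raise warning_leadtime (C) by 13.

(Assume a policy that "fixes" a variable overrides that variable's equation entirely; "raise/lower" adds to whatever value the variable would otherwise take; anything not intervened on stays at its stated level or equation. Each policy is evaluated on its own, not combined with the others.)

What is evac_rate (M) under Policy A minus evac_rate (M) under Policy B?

-553

Policy A (J := 34):
  C = 59
  Y = 10
  J = 34
  M = 247 + 59 + 6·10 + 4·34 = 502
Policy B (C + 13):
  C = 59 + 13 = 72
  Y = 10
  J = 199 − 3·10 = 169
  M = 247 + 72 + 6·10 + 4·169 = 1055
M: 502 − 1055 = -553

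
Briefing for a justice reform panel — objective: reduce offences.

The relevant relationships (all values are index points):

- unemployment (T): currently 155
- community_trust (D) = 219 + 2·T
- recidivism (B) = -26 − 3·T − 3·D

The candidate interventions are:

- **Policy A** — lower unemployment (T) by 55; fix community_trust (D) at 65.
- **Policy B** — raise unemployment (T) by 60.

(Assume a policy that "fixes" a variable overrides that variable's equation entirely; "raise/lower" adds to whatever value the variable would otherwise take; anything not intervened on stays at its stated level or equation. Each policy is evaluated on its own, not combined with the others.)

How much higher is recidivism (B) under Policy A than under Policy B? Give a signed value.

Policy A (T − 55, D := 65):
  T = 155 − 55 = 100
  D = 65
  B = -26 − 3·100 − 3·65 = -521
Policy B (T + 60):
  T = 155 + 60 = 215
  D = 219 + 2·215 = 649
  B = -26 − 3·215 − 3·649 = -2618
B: -521 − (-2618) = 2097

2097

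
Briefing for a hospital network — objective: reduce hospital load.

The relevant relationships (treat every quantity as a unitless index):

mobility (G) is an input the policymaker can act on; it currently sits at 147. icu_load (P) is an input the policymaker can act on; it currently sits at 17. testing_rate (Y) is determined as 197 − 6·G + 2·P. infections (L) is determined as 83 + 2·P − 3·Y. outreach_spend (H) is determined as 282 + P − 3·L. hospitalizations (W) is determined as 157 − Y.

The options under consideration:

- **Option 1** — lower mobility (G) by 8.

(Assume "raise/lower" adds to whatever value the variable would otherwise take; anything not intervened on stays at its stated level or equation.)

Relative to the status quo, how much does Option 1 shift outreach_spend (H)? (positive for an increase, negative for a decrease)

Baseline:
  G = 147
  P = 17
  Y = 197 − 6·147 + 2·17 = -651
  L = 83 + 2·17 − 3·(-651) = 2070
  H = 282 + 17 − 3·2070 = -5911
Option 1 (G − 8):
  G = 147 − 8 = 139
  P = 17
  Y = 197 − 6·139 + 2·17 = -603
  L = 83 + 2·17 − 3·(-603) = 1926
  H = 282 + 17 − 3·1926 = -5479
Change in H: -5479 − (-5911) = 432

432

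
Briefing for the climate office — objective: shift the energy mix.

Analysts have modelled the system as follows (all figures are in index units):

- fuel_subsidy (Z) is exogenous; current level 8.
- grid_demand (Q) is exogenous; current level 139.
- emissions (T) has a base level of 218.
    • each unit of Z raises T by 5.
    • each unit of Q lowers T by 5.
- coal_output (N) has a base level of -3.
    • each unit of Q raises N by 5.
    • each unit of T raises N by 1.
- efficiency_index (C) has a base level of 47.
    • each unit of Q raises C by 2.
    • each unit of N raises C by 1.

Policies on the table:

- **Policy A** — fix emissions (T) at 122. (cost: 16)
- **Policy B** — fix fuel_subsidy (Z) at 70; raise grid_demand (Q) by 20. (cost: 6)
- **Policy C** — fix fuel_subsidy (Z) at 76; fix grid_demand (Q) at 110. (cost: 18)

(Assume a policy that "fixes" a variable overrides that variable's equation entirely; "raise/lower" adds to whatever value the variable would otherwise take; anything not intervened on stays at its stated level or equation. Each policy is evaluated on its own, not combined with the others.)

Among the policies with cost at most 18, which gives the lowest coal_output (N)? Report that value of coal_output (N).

565

Policy A (T := 122):
  Z = 8
  Q = 139
  T = 122
  N = -3 + 5·139 + 122 = 814
Policy B (Z := 70, Q + 20):
  Z = 70
  Q = 139 + 20 = 159
  T = 218 + 5·70 − 5·159 = -227
  N = -3 + 5·159 + (-227) = 565
Policy C (Z := 76, Q := 110):
  Z = 76
  Q = 110
  T = 218 + 5·76 − 5·110 = 48
  N = -3 + 5·110 + 48 = 595
Comparing — Policy A: N=814, Policy B: N=565, Policy C: N=595. Lowest is 565 (Policy B).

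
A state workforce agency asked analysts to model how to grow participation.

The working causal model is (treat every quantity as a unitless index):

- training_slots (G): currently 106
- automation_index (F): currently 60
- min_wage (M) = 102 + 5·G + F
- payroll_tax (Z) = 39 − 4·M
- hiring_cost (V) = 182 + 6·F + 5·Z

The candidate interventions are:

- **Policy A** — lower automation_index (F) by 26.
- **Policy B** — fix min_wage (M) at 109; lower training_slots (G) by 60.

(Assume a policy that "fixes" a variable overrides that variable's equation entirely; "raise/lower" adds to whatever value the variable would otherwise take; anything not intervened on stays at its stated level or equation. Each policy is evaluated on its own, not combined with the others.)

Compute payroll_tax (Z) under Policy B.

-397

Policy B (M := 109, G − 60):
  G = 106 − 60 = 46
  F = 60
  M = 109
  Z = 39 − 4·109 = -397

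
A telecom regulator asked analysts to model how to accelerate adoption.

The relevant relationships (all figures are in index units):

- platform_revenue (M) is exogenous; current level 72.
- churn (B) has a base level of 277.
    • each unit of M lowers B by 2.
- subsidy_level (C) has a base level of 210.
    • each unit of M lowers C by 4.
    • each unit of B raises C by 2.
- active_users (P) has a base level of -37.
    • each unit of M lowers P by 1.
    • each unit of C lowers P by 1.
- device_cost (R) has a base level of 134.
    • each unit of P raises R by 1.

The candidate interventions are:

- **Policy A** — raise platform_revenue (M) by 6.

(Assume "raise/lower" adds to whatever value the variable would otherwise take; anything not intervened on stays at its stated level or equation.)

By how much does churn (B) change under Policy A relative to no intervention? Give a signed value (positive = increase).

-12

Baseline:
  M = 72
  B = 277 − 2·72 = 133
Policy A (M + 6):
  M = 72 + 6 = 78
  B = 277 − 2·78 = 121
Change in B: 121 − 133 = -12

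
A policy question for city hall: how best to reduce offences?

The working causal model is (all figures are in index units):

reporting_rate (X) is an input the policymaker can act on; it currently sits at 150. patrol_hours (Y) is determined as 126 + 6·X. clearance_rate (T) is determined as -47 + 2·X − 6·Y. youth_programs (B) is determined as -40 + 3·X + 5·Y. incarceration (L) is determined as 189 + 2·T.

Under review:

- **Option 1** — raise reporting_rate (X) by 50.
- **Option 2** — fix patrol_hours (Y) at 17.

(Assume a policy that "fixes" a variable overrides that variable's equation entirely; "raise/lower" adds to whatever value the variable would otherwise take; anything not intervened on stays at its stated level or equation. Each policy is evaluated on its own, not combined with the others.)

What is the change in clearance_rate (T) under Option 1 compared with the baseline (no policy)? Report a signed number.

-1700

Baseline:
  X = 150
  Y = 126 + 6·150 = 1026
  T = -47 + 2·150 − 6·1026 = -5903
Option 1 (X + 50):
  X = 150 + 50 = 200
  Y = 126 + 6·200 = 1326
  T = -47 + 2·200 − 6·1326 = -7603
Change in T: -7603 − (-5903) = -1700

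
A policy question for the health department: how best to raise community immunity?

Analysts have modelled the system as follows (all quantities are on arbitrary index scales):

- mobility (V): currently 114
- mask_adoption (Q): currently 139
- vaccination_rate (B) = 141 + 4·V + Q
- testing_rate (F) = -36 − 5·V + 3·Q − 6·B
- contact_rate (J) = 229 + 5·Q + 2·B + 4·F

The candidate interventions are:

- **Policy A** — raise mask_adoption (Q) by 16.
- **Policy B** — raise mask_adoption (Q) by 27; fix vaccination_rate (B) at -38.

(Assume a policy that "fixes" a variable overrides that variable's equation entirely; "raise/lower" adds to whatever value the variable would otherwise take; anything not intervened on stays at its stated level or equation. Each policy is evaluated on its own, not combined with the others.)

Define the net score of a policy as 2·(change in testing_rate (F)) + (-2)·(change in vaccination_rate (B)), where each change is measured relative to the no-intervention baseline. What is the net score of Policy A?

Baseline:
  V = 114
  Q = 139
  B = 141 + 4·114 + 139 = 736
  F = -36 − 5·114 + 3·139 − 6·736 = -4605
Policy A (Q + 16):
  V = 114
  Q = 139 + 16 = 155
  B = 141 + 4·114 + 155 = 752
  F = -36 − 5·114 + 3·155 − 6·752 = -4653
ΔF = -4653 − (-4605) = -48; ΔB = 752 − 736 = 16
Score = 2·(-48) + (-2)·16 = -128

-128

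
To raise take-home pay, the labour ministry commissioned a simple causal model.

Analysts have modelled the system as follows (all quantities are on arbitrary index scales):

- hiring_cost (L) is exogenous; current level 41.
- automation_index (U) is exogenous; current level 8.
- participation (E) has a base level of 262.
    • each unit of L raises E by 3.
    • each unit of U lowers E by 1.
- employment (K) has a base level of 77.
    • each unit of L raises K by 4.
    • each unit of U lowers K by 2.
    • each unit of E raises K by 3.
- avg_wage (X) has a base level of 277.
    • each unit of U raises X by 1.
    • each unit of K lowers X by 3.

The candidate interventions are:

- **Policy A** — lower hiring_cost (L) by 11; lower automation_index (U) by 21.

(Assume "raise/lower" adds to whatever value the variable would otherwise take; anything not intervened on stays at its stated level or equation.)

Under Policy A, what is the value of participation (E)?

Policy A (L − 11, U − 21):
  L = 41 − 11 = 30
  U = 8 − 21 = -13
  E = 262 + 3·30 − (-13) = 365

365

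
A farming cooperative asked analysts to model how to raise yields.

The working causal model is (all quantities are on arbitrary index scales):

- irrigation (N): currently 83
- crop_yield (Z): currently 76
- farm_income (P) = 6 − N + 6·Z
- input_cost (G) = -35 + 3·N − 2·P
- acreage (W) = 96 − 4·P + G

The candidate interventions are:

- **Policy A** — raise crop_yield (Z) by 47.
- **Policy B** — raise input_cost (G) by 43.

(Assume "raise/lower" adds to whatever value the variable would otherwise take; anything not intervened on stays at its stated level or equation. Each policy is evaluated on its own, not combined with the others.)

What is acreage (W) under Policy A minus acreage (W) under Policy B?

-1735

Policy A (Z + 47):
  N = 83
  Z = 76 + 47 = 123
  P = 6 − 83 + 6·123 = 661
  G = -35 + 3·83 − 2·661 = -1108
  W = 96 − 4·661 + (-1108) = -3656
Policy B (G + 43):
  N = 83
  Z = 76
  P = 6 − 83 + 6·76 = 379
  G = -35 + 3·83 − 2·379 (+43 from intervention) = -501
  W = 96 − 4·379 + (-501) = -1921
W: -3656 − (-1921) = -1735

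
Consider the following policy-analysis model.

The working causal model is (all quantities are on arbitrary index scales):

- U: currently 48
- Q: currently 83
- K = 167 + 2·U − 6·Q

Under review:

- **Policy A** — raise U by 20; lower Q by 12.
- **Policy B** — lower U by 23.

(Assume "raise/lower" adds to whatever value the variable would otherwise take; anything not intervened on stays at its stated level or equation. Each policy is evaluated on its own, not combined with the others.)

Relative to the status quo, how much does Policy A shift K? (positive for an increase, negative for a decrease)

Baseline:
  U = 48
  Q = 83
  K = 167 + 2·48 − 6·83 = -235
Policy A (U + 20, Q − 12):
  U = 48 + 20 = 68
  Q = 83 − 12 = 71
  K = 167 + 2·68 − 6·71 = -123
Change in K: -123 − (-235) = 112

112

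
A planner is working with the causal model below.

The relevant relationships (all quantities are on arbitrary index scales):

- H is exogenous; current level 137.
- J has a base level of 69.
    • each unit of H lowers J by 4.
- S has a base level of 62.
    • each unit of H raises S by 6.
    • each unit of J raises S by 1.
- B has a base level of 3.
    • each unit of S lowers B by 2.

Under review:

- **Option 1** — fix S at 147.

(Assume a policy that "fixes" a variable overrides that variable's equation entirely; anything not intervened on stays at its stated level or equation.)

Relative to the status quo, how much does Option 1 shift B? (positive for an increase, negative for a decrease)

Baseline:
  H = 137
  J = 69 − 4·137 = -479
  S = 62 + 6·137 + (-479) = 405
  B = 3 − 2·405 = -807
Option 1 (S := 147):
  H = 137
  J = 69 − 4·137 = -479
  S = 147
  B = 3 − 2·147 = -291
Change in B: -291 − (-807) = 516

516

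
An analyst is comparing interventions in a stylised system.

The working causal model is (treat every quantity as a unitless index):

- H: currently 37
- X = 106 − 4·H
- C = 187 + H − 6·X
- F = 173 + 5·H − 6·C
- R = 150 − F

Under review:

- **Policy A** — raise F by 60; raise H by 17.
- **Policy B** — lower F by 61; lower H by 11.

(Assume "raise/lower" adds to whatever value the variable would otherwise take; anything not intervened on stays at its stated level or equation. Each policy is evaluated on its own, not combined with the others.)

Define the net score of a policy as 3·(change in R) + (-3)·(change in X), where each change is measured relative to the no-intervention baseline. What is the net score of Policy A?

7419

Baseline:
  H = 37
  X = 106 − 4·37 = -42
  C = 187 + 37 − 6·(-42) = 476
  F = 173 + 5·37 − 6·476 = -2498
  R = 150 − (-2498) = 2648
Policy A (F + 60, H + 17):
  H = 37 + 17 = 54
  X = 106 − 4·54 = -110
  C = 187 + 54 − 6·(-110) = 901
  F = 173 + 5·54 − 6·901 (+60 from intervention) = -4903
  R = 150 − (-4903) = 5053
ΔR = 5053 − 2648 = 2405; ΔX = -110 − (-42) = -68
Score = 3·2405 + (-3)·(-68) = 7419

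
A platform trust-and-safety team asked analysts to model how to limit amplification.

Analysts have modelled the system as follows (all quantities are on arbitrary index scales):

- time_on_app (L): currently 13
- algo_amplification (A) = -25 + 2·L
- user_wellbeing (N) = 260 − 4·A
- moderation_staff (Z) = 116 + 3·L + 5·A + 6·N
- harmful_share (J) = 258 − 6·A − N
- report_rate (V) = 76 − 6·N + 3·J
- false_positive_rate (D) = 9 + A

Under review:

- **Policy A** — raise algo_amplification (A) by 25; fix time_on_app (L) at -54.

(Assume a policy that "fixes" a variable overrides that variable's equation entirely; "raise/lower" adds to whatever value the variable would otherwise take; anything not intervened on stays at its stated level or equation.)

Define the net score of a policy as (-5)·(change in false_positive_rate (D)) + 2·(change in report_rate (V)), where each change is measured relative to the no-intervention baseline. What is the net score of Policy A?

-3379

Baseline:
  L = 13
  A = -25 + 2·13 = 1
  N = 260 − 4·1 = 256
  J = 258 − 6·1 − 256 = -4
  V = 76 − 6·256 + 3·(-4) = -1472
  D = 9 + 1 = 10
Policy A (A + 25, L := -54):
  L = -54
  A = -25 + 2·(-54) (+25 from intervention) = -108
  N = 260 − 4·(-108) = 692
  J = 258 − 6·(-108) − 692 = 214
  V = 76 − 6·692 + 3·214 = -3434
  D = 9 + (-108) = -99
ΔD = -99 − 10 = -109; ΔV = -3434 − (-1472) = -1962
Score = (-5)·(-109) + 2·(-1962) = -3379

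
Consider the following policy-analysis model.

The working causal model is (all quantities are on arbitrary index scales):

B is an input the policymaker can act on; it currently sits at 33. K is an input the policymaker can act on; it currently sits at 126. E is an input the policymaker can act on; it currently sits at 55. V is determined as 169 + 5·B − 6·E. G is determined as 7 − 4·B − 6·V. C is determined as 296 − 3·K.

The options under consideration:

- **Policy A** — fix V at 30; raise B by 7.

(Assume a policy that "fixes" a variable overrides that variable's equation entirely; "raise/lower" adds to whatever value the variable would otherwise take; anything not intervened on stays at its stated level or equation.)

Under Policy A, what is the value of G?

-333

Policy A (V := 30, B + 7):
  B = 33 + 7 = 40
  E = 55
  V = 30
  G = 7 − 4·40 − 6·30 = -333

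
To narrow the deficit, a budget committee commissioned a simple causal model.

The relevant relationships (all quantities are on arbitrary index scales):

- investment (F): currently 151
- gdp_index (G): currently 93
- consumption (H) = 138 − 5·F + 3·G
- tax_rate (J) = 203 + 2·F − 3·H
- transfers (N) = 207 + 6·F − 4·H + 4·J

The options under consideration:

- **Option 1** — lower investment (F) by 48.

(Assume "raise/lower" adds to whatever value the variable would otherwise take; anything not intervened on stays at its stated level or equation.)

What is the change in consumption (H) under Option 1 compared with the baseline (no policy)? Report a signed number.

Baseline:
  F = 151
  G = 93
  H = 138 − 5·151 + 3·93 = -338
Option 1 (F − 48):
  F = 151 − 48 = 103
  G = 93
  H = 138 − 5·103 + 3·93 = -98
Change in H: -98 − (-338) = 240

240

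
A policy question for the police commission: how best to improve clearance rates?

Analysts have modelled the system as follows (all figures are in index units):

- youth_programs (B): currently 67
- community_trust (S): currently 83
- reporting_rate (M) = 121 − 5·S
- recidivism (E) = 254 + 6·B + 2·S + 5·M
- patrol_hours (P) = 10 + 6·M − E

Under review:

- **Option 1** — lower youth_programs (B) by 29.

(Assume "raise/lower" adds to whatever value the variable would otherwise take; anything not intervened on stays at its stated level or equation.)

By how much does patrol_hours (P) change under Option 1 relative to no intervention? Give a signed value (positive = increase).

174

Baseline:
  B = 67
  S = 83
  M = 121 − 5·83 = -294
  E = 254 + 6·67 + 2·83 + 5·(-294) = -648
  P = 10 + 6·(-294) − (-648) = -1106
Option 1 (B − 29):
  B = 67 − 29 = 38
  S = 83
  M = 121 − 5·83 = -294
  E = 254 + 6·38 + 2·83 + 5·(-294) = -822
  P = 10 + 6·(-294) − (-822) = -932
Change in P: -932 − (-1106) = 174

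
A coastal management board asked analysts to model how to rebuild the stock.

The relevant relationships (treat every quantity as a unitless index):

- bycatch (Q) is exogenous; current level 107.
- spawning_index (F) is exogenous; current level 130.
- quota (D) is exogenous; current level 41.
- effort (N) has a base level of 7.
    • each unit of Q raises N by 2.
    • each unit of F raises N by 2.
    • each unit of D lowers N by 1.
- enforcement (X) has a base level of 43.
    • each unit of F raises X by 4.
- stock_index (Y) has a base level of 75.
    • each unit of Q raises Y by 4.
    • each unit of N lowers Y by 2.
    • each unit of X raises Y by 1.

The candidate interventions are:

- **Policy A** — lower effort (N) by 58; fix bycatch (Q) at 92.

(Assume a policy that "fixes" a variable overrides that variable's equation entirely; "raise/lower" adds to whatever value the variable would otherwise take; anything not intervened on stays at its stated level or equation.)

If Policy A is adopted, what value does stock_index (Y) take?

Policy A (N − 58, Q := 92):
  Q = 92
  F = 130
  D = 41
  N = 7 + 2·92 + 2·130 − 41 (−58 from intervention) = 352
  X = 43 + 4·130 = 563
  Y = 75 + 4·92 − 2·352 + 563 = 302

302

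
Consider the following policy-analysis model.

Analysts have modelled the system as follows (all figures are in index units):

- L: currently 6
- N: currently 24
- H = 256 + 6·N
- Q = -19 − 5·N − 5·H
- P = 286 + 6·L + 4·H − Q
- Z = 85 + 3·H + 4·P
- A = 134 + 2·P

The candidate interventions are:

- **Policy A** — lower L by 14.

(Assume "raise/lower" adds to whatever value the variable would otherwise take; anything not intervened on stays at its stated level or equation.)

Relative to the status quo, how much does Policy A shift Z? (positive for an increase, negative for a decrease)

Baseline:
  L = 6
  N = 24
  H = 256 + 6·24 = 400
  Q = -19 − 5·24 − 5·400 = -2139
  P = 286 + 6·6 + 4·400 − (-2139) = 4061
  Z = 85 + 3·400 + 4·4061 = 17529
Policy A (L − 14):
  L = 6 − 14 = -8
  N = 24
  H = 256 + 6·24 = 400
  Q = -19 − 5·24 − 5·400 = -2139
  P = 286 + 6·(-8) + 4·400 − (-2139) = 3977
  Z = 85 + 3·400 + 4·3977 = 17193
Change in Z: 17193 − 17529 = -336

-336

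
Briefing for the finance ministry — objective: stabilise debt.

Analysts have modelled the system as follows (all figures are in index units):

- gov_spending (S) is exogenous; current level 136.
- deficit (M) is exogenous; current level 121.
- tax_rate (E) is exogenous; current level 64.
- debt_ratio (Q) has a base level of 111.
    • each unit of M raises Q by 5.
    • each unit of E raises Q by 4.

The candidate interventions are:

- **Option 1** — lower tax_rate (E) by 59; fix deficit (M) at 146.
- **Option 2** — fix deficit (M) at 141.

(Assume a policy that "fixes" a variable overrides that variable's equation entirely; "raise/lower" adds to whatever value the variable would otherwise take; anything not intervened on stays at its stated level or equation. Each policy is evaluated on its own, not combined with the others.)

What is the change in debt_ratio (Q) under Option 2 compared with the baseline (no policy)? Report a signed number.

100

Baseline:
  M = 121
  E = 64
  Q = 111 + 5·121 + 4·64 = 972
Option 2 (M := 141):
  M = 141
  E = 64
  Q = 111 + 5·141 + 4·64 = 1072
Change in Q: 1072 − 972 = 100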